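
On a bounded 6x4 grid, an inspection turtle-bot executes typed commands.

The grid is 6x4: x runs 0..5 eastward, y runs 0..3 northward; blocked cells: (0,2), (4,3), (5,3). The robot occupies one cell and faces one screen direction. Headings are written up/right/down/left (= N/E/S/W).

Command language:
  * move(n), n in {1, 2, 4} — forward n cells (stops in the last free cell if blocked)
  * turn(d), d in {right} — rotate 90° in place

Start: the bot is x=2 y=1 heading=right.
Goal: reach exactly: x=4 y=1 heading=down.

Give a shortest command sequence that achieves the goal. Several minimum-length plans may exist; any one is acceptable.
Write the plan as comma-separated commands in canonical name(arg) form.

move(2), turn(right)

from: x=2 y=1 heading=right
t=1 move(2) ⇒ x=4 y=1 heading=right
t=2 turn(right) ⇒ x=4 y=1 heading=down
shorter routes all fall short; 2 is best.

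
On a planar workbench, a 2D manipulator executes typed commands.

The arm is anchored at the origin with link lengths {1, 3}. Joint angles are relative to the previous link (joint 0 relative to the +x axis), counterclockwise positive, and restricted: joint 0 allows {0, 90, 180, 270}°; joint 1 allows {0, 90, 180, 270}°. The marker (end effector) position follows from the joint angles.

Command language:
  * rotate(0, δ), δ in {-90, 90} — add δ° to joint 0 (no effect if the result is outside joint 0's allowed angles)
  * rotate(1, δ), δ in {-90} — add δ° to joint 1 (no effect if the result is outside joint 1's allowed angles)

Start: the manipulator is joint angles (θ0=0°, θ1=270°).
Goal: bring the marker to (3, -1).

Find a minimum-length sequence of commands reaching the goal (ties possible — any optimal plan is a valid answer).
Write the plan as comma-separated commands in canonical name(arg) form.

start: joint angles (θ0=0°, θ1=270°)
[1] after rotate(0, -90): joint angles (θ0=270°, θ1=270°)
[2] after rotate(1, -90): joint angles (θ0=270°, θ1=180°)
[3] after rotate(1, -90): joint angles (θ0=270°, θ1=90°)
no 2-step plan works, so 3 is optimal.

rotate(0, -90), rotate(1, -90), rotate(1, -90)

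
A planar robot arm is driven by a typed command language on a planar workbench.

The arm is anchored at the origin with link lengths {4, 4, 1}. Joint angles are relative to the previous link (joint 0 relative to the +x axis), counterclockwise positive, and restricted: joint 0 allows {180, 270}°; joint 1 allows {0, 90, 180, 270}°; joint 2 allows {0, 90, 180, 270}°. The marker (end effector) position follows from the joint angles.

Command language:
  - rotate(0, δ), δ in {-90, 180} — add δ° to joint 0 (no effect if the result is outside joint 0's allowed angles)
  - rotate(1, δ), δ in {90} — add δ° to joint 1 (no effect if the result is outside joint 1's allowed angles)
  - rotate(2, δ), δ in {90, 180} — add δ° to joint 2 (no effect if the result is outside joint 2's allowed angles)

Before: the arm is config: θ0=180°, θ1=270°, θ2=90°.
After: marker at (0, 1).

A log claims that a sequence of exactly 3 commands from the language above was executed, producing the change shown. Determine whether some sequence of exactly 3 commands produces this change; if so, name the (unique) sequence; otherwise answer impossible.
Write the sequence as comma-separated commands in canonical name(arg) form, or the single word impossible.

rotate(1, 90), rotate(1, 90), rotate(1, 90)

t0: config: θ0=180°, θ1=270°, θ2=90°
step 1 (rotate(1, 90)): config: θ0=180°, θ1=0°, θ2=90°
step 2 (rotate(1, 90)): config: θ0=180°, θ1=90°, θ2=90°
step 3 (rotate(1, 90)): config: θ0=180°, θ1=180°, θ2=90°
no other 3-command option fits: unique.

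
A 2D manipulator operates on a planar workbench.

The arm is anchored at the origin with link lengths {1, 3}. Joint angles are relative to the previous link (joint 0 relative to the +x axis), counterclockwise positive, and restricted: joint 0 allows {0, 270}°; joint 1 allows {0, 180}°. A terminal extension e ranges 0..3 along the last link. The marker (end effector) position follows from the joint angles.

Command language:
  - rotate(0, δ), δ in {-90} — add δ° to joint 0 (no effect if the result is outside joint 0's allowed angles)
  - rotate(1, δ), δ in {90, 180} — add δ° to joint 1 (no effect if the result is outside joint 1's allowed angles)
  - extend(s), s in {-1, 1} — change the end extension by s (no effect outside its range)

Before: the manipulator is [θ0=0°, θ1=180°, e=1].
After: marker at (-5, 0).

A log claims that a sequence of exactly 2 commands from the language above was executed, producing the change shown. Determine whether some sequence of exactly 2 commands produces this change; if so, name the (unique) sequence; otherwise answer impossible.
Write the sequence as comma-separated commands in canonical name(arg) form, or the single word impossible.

begin: [θ0=0°, θ1=180°, e=1]
step 1 (extend(1)): [θ0=0°, θ1=180°, e=2]
step 2 (extend(1)): [θ0=0°, θ1=180°, e=3]
no other 2-command option fits: unique.

extend(1), extend(1)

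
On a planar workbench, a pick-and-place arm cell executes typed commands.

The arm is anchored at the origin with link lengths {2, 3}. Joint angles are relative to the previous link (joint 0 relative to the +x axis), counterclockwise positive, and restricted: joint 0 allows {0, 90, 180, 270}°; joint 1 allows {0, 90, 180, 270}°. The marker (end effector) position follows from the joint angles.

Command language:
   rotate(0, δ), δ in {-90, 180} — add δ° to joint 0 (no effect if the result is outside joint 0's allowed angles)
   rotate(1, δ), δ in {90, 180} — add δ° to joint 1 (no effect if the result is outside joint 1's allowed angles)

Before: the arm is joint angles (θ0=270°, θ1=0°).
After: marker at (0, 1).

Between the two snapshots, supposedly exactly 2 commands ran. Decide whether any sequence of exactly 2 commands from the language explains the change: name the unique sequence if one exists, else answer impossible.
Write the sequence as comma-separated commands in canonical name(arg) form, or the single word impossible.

rotate(1, 90), rotate(1, 90)

begin: joint angles (θ0=270°, θ1=0°)
t=1 rotate(1, 90) ⇒ joint angles (θ0=270°, θ1=90°)
t=2 rotate(1, 90) ⇒ joint angles (θ0=270°, θ1=180°)
uniquely the one of 16 2-step routes that fits.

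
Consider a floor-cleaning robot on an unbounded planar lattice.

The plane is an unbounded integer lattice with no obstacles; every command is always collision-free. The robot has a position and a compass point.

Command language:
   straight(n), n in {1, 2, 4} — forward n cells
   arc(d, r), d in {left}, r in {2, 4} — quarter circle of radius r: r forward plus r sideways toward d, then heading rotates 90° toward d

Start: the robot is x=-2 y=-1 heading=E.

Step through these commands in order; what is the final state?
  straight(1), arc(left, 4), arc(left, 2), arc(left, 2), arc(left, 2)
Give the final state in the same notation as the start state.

x=1 y=1 heading=E

start: x=-2 y=-1 heading=E
[1] after straight(1): x=-1 y=-1 heading=E
[2] after arc(left, 4): x=3 y=3 heading=N
[3] after arc(left, 2): x=1 y=5 heading=W
[4] after arc(left, 2): x=-1 y=3 heading=S
[5] after arc(left, 2): x=1 y=1 heading=E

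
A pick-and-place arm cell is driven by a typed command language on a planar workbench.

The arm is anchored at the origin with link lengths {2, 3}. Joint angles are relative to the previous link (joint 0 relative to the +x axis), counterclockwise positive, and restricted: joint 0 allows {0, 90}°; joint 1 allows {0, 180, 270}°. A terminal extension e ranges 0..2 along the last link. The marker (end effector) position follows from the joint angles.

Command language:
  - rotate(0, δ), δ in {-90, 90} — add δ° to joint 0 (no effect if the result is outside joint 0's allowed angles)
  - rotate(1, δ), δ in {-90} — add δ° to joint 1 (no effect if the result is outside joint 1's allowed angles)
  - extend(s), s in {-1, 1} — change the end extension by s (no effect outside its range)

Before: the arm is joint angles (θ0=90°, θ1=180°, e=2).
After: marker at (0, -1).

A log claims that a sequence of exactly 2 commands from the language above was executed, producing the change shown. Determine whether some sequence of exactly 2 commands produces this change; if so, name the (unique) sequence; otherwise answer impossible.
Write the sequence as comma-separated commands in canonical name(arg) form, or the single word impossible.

start: joint angles (θ0=90°, θ1=180°, e=2)
t=1 extend(-1) ⇒ joint angles (θ0=90°, θ1=180°, e=1)
t=2 extend(-1) ⇒ joint angles (θ0=90°, θ1=180°, e=0)
no other 2-command option fits: unique.

extend(-1), extend(-1)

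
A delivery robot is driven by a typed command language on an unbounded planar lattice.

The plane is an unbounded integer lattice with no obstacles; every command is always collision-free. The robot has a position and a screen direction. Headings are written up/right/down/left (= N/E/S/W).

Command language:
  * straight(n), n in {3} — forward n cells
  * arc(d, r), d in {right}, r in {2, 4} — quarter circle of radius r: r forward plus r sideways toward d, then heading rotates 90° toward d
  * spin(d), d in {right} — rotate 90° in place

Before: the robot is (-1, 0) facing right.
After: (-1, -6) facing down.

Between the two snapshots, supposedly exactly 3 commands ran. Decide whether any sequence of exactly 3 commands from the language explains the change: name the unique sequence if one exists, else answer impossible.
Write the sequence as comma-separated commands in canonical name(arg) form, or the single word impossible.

spin(right), straight(3), straight(3)

key: cell and facing (now S) both changed — the 3 commands mix motion and turning
t0: (-1, 0) facing right
step 1 (spin(right)): (-1, 0) facing down
step 2 (straight(3)): (-1, -3) facing down
step 3 (straight(3)): (-1, -6) facing down
uniquely the one of 64 3-step routes that fits.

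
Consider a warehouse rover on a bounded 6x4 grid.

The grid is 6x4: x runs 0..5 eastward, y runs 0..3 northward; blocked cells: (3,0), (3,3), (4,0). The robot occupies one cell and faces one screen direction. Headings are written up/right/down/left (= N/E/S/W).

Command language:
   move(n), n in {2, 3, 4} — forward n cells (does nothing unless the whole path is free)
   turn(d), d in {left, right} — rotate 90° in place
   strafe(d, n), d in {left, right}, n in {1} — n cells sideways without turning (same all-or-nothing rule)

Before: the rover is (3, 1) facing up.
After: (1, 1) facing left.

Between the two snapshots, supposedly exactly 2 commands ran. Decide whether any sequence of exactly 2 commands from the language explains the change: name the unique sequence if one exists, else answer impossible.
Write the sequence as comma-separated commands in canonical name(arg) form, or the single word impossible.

turn(left), move(2)

key: position moved to (1,1) AND the heading swung to W — translation plus rotation needed
initial: (3, 1) facing up
t=1 turn(left) ⇒ (3, 1) facing left
t=2 move(2) ⇒ (1, 1) facing left
uniquely the one of 49 2-step routes that fits.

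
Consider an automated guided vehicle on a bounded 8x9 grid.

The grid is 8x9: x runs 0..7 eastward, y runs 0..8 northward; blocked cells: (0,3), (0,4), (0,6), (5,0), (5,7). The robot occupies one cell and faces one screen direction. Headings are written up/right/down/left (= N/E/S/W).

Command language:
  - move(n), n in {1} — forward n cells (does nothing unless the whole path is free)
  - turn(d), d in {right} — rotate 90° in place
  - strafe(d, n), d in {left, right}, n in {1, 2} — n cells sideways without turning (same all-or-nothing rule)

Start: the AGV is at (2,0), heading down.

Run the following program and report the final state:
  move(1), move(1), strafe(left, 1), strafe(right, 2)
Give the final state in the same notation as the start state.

at (1,0), heading down

initial: at (2,0), heading down
t=1 move(1) ⇒ at (2,0), heading down
t=2 move(1) ⇒ at (2,0), heading down
t=3 strafe(left, 1) ⇒ at (3,0), heading down
t=4 strafe(right, 2) ⇒ at (1,0), heading down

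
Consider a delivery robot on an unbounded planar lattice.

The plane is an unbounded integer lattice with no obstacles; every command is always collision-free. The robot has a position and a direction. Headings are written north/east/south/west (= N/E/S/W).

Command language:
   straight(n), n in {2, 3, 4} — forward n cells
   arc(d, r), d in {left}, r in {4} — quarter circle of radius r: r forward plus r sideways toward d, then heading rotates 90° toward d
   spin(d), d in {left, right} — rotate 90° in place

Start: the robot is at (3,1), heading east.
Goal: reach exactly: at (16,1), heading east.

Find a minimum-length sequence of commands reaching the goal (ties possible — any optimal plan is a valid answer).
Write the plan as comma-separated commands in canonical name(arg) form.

begin: at (3,1), heading east
[1] after straight(2): at (5,1), heading east
[2] after straight(3): at (8,1), heading east
[3] after straight(4): at (12,1), heading east
[4] after straight(4): at (16,1), heading east
no 3-step plan works, so 4 is optimal.

straight(2), straight(3), straight(4), straight(4)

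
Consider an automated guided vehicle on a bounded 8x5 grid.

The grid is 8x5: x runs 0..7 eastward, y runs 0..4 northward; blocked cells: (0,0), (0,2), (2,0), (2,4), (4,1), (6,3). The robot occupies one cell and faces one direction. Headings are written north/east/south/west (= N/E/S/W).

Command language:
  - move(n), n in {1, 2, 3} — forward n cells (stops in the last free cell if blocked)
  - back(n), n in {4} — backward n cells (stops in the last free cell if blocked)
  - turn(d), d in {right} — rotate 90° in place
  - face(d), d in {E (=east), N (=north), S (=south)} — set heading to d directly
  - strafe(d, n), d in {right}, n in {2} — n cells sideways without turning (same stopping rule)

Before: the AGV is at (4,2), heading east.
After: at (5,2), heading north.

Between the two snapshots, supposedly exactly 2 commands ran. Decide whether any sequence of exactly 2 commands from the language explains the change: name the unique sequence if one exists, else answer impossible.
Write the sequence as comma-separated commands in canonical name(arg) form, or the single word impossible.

key: cell and facing (now N) both changed — the 2 commands mix motion and turning
from: at (4,2), heading east
t=1 move(1) ⇒ at (5,2), heading east
t=2 face(N) ⇒ at (5,2), heading north
uniquely the one of 81 2-step routes that fits.

move(1), face(N)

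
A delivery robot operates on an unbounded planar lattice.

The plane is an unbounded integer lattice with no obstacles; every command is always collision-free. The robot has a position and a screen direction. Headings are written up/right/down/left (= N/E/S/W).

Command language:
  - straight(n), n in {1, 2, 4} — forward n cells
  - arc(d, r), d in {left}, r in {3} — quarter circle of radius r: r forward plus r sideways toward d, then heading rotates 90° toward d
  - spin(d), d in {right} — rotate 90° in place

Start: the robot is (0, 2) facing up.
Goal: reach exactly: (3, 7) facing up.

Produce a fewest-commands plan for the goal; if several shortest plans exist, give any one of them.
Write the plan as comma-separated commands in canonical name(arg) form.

start: (0, 2) facing up
step 1 (straight(2)): (0, 4) facing up
step 2 (spin(right)): (0, 4) facing right
step 3 (arc(left, 3)): (3, 7) facing up
shorter routes all fall short; 3 is best.

straight(2), spin(right), arc(left, 3)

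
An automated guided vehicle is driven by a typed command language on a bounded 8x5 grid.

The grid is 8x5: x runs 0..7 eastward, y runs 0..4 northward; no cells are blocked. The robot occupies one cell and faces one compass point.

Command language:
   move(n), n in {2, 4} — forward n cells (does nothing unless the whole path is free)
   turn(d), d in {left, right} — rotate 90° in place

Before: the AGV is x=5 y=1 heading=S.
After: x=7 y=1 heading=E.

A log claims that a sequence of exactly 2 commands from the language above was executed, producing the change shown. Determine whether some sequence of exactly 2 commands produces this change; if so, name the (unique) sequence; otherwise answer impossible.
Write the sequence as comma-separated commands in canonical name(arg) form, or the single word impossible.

turn(left), move(2)

key: position moved to (7,1) AND the heading swung to E — translation plus rotation needed
begin: x=5 y=1 heading=S
1. turn(left) → x=5 y=1 heading=E
2. move(2) → x=7 y=1 heading=E
no other 2-command option fits: unique.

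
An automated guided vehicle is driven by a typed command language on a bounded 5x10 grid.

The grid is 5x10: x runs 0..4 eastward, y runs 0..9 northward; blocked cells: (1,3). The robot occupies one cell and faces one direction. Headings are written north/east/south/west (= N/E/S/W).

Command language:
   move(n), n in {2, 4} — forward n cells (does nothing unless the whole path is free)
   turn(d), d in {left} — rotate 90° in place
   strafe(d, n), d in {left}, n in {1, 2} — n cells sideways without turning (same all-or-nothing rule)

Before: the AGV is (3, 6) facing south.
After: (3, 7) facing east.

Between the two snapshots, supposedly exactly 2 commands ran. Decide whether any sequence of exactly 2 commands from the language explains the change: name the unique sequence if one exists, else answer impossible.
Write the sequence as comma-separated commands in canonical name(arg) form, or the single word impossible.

turn(left), strafe(left, 1)

key: running strafe(left, 1) before turn(left) would end elsewhere — order is forced
from: (3, 6) facing south
step 1 (turn(left)): (3, 6) facing east
step 2 (strafe(left, 1)): (3, 7) facing east
all 25 alternatives checked — unique.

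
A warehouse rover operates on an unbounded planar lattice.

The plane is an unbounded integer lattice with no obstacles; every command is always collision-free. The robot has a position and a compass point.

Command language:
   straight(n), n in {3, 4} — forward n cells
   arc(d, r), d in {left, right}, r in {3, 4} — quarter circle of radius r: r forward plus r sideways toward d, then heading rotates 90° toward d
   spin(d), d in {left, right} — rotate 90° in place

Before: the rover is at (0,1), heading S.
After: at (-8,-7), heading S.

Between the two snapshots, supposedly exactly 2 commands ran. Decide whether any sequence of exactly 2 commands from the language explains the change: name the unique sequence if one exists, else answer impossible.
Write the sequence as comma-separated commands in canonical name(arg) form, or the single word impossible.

arc(right, 4), arc(left, 4)

key: heading stays S — rotations cancel among the 2 commands
t0: at (0,1), heading S
1. arc(right, 4) → at (-4,-3), heading W
2. arc(left, 4) → at (-8,-7), heading S
no other 2-command option fits: unique.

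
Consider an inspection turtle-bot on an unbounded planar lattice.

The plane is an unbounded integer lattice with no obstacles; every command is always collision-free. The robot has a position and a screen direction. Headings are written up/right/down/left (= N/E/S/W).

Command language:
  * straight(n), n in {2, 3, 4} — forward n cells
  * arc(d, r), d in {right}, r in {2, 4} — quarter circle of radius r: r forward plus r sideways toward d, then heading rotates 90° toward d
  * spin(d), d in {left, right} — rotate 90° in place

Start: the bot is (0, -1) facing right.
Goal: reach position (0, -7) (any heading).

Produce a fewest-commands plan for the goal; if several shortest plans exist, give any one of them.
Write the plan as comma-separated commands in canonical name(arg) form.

arc(right, 2), straight(2), arc(right, 2)

t0: (0, -1) facing right
1. arc(right, 2) → (2, -3) facing down
2. straight(2) → (2, -5) facing down
3. arc(right, 2) → (0, -7) facing left
shorter routes all fall short; 3 is best.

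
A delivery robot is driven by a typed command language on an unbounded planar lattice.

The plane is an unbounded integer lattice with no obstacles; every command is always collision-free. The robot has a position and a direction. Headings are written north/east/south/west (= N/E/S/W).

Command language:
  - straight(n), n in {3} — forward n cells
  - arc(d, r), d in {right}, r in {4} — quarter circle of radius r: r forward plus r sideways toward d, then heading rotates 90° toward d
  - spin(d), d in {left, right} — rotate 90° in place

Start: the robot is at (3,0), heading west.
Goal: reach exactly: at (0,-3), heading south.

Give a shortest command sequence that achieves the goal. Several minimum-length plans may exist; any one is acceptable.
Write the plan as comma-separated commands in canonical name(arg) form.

from: at (3,0), heading west
step 1 (straight(3)): at (0,0), heading west
step 2 (spin(left)): at (0,0), heading south
step 3 (straight(3)): at (0,-3), heading south
minimal: 3 command(s), checked below 3.

straight(3), spin(left), straight(3)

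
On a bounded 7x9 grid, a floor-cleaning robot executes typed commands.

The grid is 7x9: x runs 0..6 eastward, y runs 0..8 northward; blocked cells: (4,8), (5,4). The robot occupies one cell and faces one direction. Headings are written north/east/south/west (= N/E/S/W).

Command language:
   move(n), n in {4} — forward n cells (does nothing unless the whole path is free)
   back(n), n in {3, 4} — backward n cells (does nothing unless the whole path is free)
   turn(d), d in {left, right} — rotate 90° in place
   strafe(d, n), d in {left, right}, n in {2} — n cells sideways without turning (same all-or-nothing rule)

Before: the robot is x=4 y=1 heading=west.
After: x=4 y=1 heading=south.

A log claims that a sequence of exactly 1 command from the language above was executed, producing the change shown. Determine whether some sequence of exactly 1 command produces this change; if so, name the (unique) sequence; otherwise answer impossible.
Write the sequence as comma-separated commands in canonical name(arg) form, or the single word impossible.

turn(left)

key: parked at (4,1) the whole time — nothing moves the robot
begin: x=4 y=1 heading=west
t=1 turn(left) ⇒ x=4 y=1 heading=south
no rival 1-sequence matches.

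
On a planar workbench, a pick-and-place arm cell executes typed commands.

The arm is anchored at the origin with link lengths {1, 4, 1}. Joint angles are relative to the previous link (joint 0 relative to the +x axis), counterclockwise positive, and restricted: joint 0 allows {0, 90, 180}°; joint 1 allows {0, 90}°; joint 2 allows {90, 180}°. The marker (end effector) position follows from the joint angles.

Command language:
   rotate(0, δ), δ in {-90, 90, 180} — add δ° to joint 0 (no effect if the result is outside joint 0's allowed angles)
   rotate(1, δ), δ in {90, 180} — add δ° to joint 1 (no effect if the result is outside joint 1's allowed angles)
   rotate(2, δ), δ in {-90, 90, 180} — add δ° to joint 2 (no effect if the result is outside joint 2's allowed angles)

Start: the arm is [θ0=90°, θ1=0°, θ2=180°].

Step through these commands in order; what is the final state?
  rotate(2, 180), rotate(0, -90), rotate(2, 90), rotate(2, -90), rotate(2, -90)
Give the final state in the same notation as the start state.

[θ0=0°, θ1=0°, θ2=90°]

start: [θ0=90°, θ1=0°, θ2=180°]
1. rotate(2, 180) → [θ0=90°, θ1=0°, θ2=180°]
2. rotate(0, -90) → [θ0=0°, θ1=0°, θ2=180°]
3. rotate(2, 90) → [θ0=0°, θ1=0°, θ2=180°]
4. rotate(2, -90) → [θ0=0°, θ1=0°, θ2=90°]
5. rotate(2, -90) → [θ0=0°, θ1=0°, θ2=90°]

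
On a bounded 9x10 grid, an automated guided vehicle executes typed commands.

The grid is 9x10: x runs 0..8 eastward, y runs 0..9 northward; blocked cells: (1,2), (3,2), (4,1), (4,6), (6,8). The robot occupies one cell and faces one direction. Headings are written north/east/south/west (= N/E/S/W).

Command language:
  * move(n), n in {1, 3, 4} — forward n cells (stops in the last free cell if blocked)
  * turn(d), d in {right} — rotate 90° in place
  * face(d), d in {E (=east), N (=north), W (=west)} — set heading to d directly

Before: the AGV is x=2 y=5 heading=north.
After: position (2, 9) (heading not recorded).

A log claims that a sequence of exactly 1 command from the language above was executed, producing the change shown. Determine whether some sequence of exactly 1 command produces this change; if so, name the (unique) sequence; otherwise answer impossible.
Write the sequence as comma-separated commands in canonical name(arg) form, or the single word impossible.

t0: x=2 y=5 heading=north
step 1 (move(4)): x=2 y=9 heading=north
uniquely the one of 7 1-step routes that fits.

move(4)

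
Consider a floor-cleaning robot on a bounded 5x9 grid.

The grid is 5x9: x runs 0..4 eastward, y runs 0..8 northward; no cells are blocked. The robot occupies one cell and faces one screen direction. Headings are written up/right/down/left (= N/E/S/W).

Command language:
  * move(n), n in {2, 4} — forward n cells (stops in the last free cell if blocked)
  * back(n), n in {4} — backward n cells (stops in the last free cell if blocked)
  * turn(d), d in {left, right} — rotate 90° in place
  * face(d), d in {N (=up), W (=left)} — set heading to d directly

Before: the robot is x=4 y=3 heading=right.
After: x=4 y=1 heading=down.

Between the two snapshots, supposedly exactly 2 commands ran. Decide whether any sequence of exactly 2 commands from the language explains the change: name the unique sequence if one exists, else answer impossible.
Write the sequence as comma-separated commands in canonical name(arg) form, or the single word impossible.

key: position moved to (4,1) AND the heading swung to S — translation plus rotation needed
from: x=4 y=3 heading=right
t=1 turn(right) ⇒ x=4 y=3 heading=down
t=2 move(2) ⇒ x=4 y=1 heading=down
no rival 2-sequence matches.

turn(right), move(2)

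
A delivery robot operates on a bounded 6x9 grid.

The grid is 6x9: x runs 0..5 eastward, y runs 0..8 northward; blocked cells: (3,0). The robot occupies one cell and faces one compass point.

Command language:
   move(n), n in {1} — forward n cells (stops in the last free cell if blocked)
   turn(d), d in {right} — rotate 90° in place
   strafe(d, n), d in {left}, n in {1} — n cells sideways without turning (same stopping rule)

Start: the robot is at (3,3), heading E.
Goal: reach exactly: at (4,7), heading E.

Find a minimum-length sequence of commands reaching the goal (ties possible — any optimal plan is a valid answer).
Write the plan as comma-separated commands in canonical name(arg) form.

move(1), strafe(left, 1), strafe(left, 1), strafe(left, 1), strafe(left, 1)

initial: at (3,3), heading E
step 1 (move(1)): at (4,3), heading E
step 2 (strafe(left, 1)): at (4,4), heading E
step 3 (strafe(left, 1)): at (4,5), heading E
step 4 (strafe(left, 1)): at (4,6), heading E
step 5 (strafe(left, 1)): at (4,7), heading E
shorter routes all fall short; 5 is best.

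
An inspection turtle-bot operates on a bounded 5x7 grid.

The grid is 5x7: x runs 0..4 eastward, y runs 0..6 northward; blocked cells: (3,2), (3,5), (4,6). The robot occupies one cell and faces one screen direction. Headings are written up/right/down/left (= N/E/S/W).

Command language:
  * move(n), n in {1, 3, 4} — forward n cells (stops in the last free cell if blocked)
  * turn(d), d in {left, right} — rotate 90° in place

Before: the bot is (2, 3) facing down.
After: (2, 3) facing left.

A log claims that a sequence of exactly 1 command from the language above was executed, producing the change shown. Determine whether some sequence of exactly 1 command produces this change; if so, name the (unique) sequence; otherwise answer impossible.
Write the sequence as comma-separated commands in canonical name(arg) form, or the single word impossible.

key: (2,3) unchanged — the single command moves nothing
t0: (2, 3) facing down
[1] after turn(right): (2, 3) facing left
no other 1-command option fits: unique.

turn(right)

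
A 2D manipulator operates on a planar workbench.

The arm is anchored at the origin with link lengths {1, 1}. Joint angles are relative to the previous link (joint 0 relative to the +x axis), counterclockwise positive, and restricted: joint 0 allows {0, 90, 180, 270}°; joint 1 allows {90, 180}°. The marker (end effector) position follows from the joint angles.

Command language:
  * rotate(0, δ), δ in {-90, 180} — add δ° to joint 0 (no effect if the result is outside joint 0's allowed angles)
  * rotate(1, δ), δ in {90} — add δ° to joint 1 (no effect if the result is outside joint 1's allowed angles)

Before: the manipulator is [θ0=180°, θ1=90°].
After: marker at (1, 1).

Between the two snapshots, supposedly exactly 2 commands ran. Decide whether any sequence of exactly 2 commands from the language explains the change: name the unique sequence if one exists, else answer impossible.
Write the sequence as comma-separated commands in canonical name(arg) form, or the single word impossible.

rotate(0, -90), rotate(0, -90)

t0: [θ0=180°, θ1=90°]
t=1 rotate(0, -90) ⇒ [θ0=90°, θ1=90°]
t=2 rotate(0, -90) ⇒ [θ0=0°, θ1=90°]
all 9 alternatives checked — unique.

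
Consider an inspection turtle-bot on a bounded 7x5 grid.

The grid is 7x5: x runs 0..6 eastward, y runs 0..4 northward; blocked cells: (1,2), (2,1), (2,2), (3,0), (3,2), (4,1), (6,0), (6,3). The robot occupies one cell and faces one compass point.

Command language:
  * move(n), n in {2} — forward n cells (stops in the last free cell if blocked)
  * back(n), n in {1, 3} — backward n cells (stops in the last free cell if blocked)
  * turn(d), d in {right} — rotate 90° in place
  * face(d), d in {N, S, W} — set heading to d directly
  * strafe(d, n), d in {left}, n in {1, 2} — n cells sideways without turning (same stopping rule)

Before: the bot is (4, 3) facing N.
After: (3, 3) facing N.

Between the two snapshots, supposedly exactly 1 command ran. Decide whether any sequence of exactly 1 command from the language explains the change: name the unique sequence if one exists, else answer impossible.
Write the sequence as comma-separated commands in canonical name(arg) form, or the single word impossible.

key: heading stays N — the single command does not turn
begin: (4, 3) facing N
1. strafe(left, 1) → (3, 3) facing N
all 9 alternatives checked — unique.

strafe(left, 1)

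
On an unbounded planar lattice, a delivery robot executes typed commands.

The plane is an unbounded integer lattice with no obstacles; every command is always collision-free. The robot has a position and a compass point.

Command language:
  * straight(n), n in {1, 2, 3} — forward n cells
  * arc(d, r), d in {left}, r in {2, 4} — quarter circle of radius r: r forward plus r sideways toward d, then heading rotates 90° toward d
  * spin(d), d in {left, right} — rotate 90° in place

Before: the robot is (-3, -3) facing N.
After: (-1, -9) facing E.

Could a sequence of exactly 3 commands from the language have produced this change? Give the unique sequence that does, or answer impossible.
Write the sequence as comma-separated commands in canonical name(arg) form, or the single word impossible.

spin(left), arc(left, 2), arc(left, 4)

key: order matters: swapping spin(left) and arc(left, 4) lands elsewhere
initial: (-3, -3) facing N
step 1 (spin(left)): (-3, -3) facing W
step 2 (arc(left, 2)): (-5, -5) facing S
step 3 (arc(left, 4)): (-1, -9) facing E
no other 3-command option fits: unique.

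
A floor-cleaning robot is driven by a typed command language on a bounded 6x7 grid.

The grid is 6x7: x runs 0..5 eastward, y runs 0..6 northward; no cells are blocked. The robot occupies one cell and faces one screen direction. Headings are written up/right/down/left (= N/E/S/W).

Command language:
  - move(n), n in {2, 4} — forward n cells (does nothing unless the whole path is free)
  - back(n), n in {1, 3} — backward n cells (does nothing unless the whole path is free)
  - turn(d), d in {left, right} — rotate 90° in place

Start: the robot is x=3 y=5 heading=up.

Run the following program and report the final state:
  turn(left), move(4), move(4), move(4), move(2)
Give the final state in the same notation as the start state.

x=1 y=5 heading=left

begin: x=3 y=5 heading=up
1. turn(left) → x=3 y=5 heading=left
2. move(4) → x=3 y=5 heading=left
3. move(4) → x=3 y=5 heading=left
4. move(4) → x=3 y=5 heading=left
5. move(2) → x=1 y=5 heading=left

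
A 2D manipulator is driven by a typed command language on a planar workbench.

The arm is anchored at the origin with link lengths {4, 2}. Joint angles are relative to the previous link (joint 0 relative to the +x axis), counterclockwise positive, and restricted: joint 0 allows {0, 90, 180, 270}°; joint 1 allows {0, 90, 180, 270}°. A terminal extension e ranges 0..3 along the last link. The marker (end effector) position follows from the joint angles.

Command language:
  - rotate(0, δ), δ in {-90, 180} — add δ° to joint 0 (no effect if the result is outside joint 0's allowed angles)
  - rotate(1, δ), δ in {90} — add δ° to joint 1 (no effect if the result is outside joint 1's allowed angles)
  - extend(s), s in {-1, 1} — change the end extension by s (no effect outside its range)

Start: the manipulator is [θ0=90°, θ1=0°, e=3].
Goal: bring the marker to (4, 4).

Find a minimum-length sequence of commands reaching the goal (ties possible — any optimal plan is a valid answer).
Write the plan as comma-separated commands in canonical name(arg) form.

rotate(0, -90), rotate(1, 90), extend(-1)

start: [θ0=90°, θ1=0°, e=3]
1. rotate(0, -90) → [θ0=0°, θ1=0°, e=3]
2. rotate(1, 90) → [θ0=0°, θ1=90°, e=3]
3. extend(-1) → [θ0=0°, θ1=90°, e=2]
nothing shorter than 3 reaches the goal.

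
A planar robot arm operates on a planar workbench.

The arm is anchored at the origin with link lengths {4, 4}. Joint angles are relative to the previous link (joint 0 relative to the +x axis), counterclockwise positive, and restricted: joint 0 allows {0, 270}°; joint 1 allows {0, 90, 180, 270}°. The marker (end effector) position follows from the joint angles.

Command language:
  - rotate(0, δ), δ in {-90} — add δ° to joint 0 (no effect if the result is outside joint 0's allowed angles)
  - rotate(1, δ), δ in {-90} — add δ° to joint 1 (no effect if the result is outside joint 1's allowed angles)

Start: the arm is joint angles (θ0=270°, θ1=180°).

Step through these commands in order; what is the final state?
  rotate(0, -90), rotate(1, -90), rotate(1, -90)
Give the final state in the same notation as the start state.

initial: joint angles (θ0=270°, θ1=180°)
step 1 (rotate(0, -90)): joint angles (θ0=270°, θ1=180°)
step 2 (rotate(1, -90)): joint angles (θ0=270°, θ1=90°)
step 3 (rotate(1, -90)): joint angles (θ0=270°, θ1=0°)

joint angles (θ0=270°, θ1=0°)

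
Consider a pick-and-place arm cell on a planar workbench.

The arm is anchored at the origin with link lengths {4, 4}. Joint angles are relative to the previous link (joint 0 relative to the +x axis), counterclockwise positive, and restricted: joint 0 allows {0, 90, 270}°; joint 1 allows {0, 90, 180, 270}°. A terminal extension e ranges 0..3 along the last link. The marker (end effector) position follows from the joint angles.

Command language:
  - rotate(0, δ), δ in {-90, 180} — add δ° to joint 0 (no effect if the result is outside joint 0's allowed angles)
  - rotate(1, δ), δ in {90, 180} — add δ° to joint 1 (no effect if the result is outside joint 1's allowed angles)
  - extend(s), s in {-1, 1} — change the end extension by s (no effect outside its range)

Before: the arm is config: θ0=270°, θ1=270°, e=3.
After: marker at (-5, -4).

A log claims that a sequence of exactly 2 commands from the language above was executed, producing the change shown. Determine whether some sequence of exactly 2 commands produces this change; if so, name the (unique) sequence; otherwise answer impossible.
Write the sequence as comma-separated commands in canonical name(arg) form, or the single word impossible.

begin: config: θ0=270°, θ1=270°, e=3
step 1 (extend(-1)): config: θ0=270°, θ1=270°, e=2
step 2 (extend(-1)): config: θ0=270°, θ1=270°, e=1
all 36 alternatives checked — unique.

extend(-1), extend(-1)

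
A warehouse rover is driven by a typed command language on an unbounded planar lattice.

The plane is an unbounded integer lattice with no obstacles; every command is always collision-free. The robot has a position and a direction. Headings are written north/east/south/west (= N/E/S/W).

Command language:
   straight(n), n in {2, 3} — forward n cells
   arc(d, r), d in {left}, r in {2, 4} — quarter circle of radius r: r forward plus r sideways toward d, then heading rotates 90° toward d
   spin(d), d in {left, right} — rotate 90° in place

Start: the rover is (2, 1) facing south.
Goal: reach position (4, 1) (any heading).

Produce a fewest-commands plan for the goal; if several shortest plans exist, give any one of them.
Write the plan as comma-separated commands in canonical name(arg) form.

spin(left), straight(2)

t0: (2, 1) facing south
step 1 (spin(left)): (2, 1) facing east
step 2 (straight(2)): (4, 1) facing east
nothing shorter than 2 reaches the goal.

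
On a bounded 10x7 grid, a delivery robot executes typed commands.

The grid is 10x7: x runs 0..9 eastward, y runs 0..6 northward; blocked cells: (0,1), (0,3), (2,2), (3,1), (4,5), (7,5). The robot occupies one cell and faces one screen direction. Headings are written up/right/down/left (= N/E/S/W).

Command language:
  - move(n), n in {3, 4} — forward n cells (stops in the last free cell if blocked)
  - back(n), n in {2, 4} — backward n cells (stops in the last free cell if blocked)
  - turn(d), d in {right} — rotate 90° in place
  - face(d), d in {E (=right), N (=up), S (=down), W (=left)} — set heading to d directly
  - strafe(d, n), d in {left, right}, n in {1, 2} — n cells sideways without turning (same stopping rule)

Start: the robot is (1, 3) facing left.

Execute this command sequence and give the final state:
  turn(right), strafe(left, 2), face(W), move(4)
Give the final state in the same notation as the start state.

(1, 3) facing left

begin: (1, 3) facing left
step 1 (turn(right)): (1, 3) facing up
step 2 (strafe(left, 2)): (1, 3) facing up
step 3 (face(W)): (1, 3) facing left
step 4 (move(4)): (1, 3) facing left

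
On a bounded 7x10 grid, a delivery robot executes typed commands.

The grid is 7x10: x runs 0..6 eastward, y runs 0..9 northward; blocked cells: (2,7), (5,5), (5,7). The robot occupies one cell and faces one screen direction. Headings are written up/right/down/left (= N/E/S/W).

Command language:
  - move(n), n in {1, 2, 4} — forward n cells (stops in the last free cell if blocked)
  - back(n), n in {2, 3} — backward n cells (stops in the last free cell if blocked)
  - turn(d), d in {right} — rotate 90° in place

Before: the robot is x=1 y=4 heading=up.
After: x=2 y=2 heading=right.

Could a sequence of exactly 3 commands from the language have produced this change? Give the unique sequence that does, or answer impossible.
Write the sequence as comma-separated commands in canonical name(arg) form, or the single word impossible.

key: order matters: swapping back(2) and move(1) lands elsewhere
t0: x=1 y=4 heading=up
t=1 back(2) ⇒ x=1 y=2 heading=up
t=2 turn(right) ⇒ x=1 y=2 heading=right
t=3 move(1) ⇒ x=2 y=2 heading=right
all 216 alternatives checked — unique.

back(2), turn(right), move(1)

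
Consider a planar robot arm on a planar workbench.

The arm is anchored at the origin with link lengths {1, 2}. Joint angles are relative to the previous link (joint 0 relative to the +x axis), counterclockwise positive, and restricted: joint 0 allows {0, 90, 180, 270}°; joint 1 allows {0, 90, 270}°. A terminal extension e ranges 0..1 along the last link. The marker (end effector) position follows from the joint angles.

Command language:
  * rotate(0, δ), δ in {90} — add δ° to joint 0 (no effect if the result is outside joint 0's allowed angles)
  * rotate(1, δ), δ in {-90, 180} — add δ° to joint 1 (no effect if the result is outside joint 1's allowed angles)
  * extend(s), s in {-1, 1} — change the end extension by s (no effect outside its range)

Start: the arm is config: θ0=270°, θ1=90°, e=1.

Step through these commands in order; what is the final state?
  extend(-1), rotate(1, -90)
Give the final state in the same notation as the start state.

config: θ0=270°, θ1=0°, e=0

begin: config: θ0=270°, θ1=90°, e=1
1. extend(-1) → config: θ0=270°, θ1=90°, e=0
2. rotate(1, -90) → config: θ0=270°, θ1=0°, e=0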